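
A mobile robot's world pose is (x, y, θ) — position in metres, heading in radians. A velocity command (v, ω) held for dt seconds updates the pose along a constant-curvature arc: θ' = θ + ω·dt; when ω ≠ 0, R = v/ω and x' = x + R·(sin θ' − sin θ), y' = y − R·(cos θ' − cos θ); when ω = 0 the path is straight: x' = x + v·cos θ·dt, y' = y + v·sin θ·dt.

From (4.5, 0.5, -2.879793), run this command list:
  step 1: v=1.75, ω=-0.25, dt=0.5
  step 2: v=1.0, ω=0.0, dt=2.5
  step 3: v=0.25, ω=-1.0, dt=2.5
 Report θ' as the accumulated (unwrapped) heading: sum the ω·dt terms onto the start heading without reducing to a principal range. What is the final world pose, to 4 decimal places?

(0.9566, 0.4116, -5.5048)

step 1: θ'=-3.0048 (R=-7.0000) → pose (3.6429, 0.3269, -3.0048)
step 2: θ'=-3.0048 (straight) → pose (1.1662, -0.0141, -3.0048)
step 3: θ'=-5.5048 (R=-0.2500) → pose (0.9566, 0.4116, -5.5048)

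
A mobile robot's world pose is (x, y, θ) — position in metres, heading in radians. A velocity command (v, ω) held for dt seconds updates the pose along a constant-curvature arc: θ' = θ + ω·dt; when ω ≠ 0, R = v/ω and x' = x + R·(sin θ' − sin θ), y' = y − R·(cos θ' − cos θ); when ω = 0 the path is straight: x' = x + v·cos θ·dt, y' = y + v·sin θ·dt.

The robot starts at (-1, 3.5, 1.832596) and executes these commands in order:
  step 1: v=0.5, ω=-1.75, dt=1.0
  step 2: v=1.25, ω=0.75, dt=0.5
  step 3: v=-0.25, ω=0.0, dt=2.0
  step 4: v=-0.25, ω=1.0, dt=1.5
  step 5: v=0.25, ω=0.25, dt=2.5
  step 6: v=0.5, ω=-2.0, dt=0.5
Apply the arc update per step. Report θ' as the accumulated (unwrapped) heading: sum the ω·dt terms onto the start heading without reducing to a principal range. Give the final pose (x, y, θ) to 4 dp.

(-1.2316, 4.1646, 1.5826)

step 1: θ'=0.0826 (R=-0.2857) → pose (-0.7476, 3.8587, 0.0826)
step 2: θ'=0.4576 (R=1.6667) → pose (-0.1488, 4.0245, 0.4576)
step 3: θ'=0.4576 (straight) → pose (-0.5973, 3.8036, 0.4576)
step 4: θ'=1.9576 (R=-0.2500) → pose (-0.7184, 3.4850, 1.9576)
step 5: θ'=2.5826 (R=1.0000) → pose (-1.1142, 3.9556, 2.5826)
step 6: θ'=1.5826 (R=-0.2500) → pose (-1.2316, 4.1646, 1.5826)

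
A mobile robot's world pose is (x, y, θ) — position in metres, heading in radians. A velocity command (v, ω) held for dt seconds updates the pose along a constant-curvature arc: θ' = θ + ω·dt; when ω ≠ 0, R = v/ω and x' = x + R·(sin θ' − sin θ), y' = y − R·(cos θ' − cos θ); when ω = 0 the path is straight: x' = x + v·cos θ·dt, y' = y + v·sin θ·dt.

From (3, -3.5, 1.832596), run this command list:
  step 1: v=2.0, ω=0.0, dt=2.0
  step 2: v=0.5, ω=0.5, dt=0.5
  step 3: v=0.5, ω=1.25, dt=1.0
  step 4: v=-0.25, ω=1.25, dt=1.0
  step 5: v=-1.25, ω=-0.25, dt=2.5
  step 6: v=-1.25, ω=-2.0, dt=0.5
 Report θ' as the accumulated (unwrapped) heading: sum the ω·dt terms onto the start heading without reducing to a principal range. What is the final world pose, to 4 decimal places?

step 1: θ'=1.8326 (straight) → pose (1.9647, 0.3637, 1.8326)
step 2: θ'=2.0826 (R=1.0000) → pose (1.8707, 0.5946, 2.0826)
step 3: θ'=3.3326 (R=0.4000) → pose (1.4460, 0.7915, 3.3326)
step 4: θ'=4.5826 (R=-0.2000) → pose (1.6063, 0.9619, 4.5826)
step 5: θ'=3.9576 (R=5.0000) → pose (2.9222, 3.7405, 3.9576)
step 6: θ'=2.9576 (R=0.6250) → pose (3.4918, 3.9267, 2.9576)

(3.4918, 3.9267, 2.9576)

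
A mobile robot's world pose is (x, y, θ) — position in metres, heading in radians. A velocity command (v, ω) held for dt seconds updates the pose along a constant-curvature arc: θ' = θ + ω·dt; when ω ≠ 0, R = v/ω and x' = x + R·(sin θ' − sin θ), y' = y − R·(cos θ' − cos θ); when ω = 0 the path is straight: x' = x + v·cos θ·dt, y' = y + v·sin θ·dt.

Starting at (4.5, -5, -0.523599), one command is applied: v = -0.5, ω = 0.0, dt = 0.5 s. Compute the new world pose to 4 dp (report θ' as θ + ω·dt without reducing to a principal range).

(4.2835, -4.8750, -0.5236)

θ' = -0.5236 + 0.0·0.5 = -0.5236
ω = 0 → straight: x' = 4.5 + -0.5·cos(-0.5236)·0.5 = 4.2835
y' = -5 + -0.5·sin(-0.5236)·0.5 = -4.8750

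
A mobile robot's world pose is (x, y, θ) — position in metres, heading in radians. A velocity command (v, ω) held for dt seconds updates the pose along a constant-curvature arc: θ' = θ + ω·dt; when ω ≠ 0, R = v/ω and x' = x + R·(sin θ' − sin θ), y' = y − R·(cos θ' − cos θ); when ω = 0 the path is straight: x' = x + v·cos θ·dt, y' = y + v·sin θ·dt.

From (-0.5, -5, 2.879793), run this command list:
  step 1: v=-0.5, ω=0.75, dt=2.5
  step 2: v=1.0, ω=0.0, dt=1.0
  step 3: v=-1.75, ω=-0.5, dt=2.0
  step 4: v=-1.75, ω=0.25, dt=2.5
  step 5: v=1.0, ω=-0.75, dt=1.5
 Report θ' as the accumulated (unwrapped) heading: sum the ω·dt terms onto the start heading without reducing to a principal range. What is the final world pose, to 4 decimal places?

(3.3420, 0.2335, 3.2548)

step 1: θ'=4.7548 (R=-0.6667) → pose (0.3386, -4.3278, 4.7548)
step 2: θ'=4.7548 (straight) → pose (0.3810, -5.3269, 4.7548)
step 3: θ'=3.7548 (R=3.5000) → pose (1.8637, -2.3162, 3.7548)
step 4: θ'=4.3798 (R=-7.0000) → pose (4.4516, 1.1230, 4.3798)
step 5: θ'=3.2548 (R=-1.3333) → pose (3.3420, 0.2335, 3.2548)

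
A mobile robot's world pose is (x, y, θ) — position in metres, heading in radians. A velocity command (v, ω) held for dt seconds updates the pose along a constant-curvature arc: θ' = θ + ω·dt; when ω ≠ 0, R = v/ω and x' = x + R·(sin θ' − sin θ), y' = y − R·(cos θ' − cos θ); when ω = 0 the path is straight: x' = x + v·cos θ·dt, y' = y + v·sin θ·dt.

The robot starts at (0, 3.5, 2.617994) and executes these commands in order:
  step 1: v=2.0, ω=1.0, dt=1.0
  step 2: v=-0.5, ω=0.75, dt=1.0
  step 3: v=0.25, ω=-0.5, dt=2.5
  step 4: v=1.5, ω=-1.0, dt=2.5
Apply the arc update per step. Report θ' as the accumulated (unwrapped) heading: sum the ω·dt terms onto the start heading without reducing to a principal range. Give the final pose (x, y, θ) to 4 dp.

(-2.9115, 6.3037, 0.6180)

step 1: θ'=3.6180 (R=2.0000) → pose (-1.9172, 3.5453, 3.6180)
step 2: θ'=4.3680 (R=-0.6667) → pose (-1.5954, 3.9126, 4.3680)
step 3: θ'=3.1180 (R=-0.5000) → pose (-2.0778, 3.5816, 3.1180)
step 4: θ'=0.6180 (R=-1.5000) → pose (-2.9115, 6.3037, 0.6180)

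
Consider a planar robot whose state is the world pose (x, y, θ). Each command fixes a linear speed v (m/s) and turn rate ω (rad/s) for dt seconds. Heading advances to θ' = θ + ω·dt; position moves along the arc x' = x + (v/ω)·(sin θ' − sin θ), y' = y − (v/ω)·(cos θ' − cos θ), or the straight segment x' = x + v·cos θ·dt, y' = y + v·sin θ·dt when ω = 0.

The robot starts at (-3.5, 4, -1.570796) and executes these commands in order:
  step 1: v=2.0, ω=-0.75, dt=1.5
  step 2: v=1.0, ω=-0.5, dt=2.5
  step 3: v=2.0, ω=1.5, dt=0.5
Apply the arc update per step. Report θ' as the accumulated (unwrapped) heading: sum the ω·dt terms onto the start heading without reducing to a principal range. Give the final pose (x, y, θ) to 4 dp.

(-8.2079, 2.4176, -3.1958)

step 1: θ'=-2.6958 (R=-2.6667) → pose (-5.0169, 1.5940, -2.6958)
step 2: θ'=-3.9458 (R=-2.0000) → pose (-7.3198, 2.0111, -3.9458)
step 3: θ'=-3.1958 (R=1.3333) → pose (-8.2079, 2.4176, -3.1958)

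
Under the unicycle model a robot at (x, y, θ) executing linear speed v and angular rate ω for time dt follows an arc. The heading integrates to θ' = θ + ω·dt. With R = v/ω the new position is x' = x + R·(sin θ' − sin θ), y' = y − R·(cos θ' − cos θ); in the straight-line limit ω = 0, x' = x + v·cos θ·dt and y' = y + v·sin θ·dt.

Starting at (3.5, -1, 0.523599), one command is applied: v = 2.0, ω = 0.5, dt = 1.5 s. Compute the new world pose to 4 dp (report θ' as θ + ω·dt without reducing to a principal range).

θ' = 0.5236 + 0.5·1.5 = 1.2736
R = v/ω = 2.0/0.5 = 4.0000
x' = 3.5 + 4.0000·(sin 1.2736 − sin 0.5236) = 5.3246
y' = -1 − 4.0000·(cos 1.2736 − cos 0.5236) = 1.2927

(5.3246, 1.2927, 1.2736)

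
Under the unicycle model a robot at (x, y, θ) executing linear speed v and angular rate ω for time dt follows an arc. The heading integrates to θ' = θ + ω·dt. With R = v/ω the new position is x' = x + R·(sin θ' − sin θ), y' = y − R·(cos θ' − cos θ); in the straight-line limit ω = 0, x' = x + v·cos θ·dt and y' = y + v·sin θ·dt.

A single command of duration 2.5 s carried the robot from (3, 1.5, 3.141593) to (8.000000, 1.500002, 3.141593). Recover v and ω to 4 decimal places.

v = -2.0000, ω = 0.0000

Δθ = 3.141593 − 3.141593 = 0.000000
ω = Δθ/dt = 0.000000/2.5 = 0.0000
ω = 0 → v = (Δx·cos θ + Δy·sin θ)/dt = -2.0000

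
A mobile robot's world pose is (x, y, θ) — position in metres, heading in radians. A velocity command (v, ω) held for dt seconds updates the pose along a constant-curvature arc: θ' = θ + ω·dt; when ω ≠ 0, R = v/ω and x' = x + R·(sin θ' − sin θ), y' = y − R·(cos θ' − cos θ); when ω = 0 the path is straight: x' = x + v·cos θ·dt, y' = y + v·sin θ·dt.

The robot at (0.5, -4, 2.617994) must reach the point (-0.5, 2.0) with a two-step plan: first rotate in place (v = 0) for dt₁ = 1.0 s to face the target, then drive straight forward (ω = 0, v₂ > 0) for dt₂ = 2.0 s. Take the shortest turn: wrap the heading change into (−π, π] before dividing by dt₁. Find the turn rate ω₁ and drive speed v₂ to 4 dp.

heading to target = atan2(2−-4, -0.5−0.5) = 1.7359
Δθ = wrap(1.7359 − 2.6180) = -0.8820; ω₁ = Δθ/dt₁ = -0.8820
distance = √((-0.5−0.5)² + (2−-4)²) = 6.0828; v₂ = distance/dt₂ = 3.0414

ω₁ = -0.8820, v₂ = 3.0414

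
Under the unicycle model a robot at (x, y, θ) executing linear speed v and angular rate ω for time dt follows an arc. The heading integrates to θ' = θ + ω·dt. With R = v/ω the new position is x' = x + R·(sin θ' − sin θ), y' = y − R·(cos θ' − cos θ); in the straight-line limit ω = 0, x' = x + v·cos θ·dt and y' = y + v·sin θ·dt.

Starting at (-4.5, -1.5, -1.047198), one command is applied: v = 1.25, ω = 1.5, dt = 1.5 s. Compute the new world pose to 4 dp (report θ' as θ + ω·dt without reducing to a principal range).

θ' = -1.0472 + 1.5·1.5 = 1.2028
R = v/ω = 1.25/1.5 = 0.8333
x' = -4.5 + 0.8333·(sin 1.2028 − sin -1.0472) = -3.0008
y' = -1.5 − 0.8333·(cos 1.2028 − cos -1.0472) = -1.3831

(-3.0008, -1.3831, 1.2028)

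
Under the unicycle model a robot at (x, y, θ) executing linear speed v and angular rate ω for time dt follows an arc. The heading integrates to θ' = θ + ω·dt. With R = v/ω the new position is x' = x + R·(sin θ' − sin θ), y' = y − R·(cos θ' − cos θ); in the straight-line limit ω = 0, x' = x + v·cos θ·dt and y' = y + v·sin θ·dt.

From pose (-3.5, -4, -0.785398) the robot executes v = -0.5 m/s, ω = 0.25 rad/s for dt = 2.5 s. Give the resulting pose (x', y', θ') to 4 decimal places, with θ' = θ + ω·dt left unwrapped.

(-4.5948, -3.4399, -0.1604)

θ' = -0.7854 + 0.25·2.5 = -0.1604
R = v/ω = -0.5/0.25 = -2.0000
x' = -3.5 + -2.0000·(sin -0.1604 − sin -0.7854) = -4.5948
y' = -4 − -2.0000·(cos -0.1604 − cos -0.7854) = -3.4399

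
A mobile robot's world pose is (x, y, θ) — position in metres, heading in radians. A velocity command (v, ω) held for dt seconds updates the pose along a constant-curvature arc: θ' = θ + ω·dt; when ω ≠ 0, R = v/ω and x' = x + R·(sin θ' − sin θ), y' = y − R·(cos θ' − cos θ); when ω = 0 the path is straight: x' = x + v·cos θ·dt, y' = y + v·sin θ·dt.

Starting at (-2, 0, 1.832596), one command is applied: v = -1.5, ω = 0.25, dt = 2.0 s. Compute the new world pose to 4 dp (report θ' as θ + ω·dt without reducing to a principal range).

(-0.5460, -2.5884, 2.3326)

θ' = 1.8326 + 0.25·2.0 = 2.3326
R = v/ω = -1.5/0.25 = -6.0000
x' = -2 + -6.0000·(sin 2.3326 − sin 1.8326) = -0.5460
y' = 0 − -6.0000·(cos 2.3326 − cos 1.8326) = -2.5884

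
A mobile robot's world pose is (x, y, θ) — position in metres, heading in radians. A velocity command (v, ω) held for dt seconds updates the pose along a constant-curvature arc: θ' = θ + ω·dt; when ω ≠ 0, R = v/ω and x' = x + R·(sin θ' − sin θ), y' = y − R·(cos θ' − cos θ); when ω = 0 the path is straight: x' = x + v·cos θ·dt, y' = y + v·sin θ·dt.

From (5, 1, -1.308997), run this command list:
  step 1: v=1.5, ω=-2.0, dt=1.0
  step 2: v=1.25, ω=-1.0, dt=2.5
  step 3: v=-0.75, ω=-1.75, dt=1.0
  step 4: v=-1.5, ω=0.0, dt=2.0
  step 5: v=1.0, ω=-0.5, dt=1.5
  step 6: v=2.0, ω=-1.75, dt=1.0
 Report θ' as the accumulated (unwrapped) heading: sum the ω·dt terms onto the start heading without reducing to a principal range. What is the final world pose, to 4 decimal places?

(0.4893, 3.6593, -10.0590)

step 1: θ'=-3.3090 (R=-0.7500) → pose (4.1506, 0.0664, -3.3090)
step 2: θ'=-5.8090 (R=-1.2500) → pose (3.7881, 2.4110, -5.8090)
step 3: θ'=-7.5590 (R=0.4286) → pose (3.1823, 2.6677, -7.5590)
step 4: θ'=-7.5590 (straight) → pose (2.3102, 5.5381, -7.5590)
step 5: θ'=-8.3090 (R=-2.0000) → pose (2.1931, 4.0777, -8.3090)
step 6: θ'=-10.0590 (R=-1.1429) → pose (0.4893, 3.6593, -10.0590)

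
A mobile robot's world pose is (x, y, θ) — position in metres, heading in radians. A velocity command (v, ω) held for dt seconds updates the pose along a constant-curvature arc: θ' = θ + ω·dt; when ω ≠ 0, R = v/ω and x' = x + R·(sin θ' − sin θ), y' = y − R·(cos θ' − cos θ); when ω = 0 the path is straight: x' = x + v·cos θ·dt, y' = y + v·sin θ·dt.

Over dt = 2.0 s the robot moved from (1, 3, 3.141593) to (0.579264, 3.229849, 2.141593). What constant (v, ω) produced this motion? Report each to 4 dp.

Δθ = 2.141593 − 3.141593 = -1.000000
ω = Δθ/dt = -1.000000/2.0 = -0.5000
R = Δx/(sin θ' − sin θ) = -0.5000
v = R·ω = -0.5000·-0.5000 = 0.2500

v = 0.2500, ω = -0.5000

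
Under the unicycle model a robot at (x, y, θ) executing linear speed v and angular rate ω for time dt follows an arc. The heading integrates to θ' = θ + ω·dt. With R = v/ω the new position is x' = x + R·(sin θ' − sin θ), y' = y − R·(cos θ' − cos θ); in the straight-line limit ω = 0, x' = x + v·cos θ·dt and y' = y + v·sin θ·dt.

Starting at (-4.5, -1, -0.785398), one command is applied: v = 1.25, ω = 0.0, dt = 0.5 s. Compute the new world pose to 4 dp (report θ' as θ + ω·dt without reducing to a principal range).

θ' = -0.7854 + 0.0·0.5 = -0.7854
ω = 0 → straight: x' = -4.5 + 1.25·cos(-0.7854)·0.5 = -4.0581
y' = -1 + 1.25·sin(-0.7854)·0.5 = -1.4419

(-4.0581, -1.4419, -0.7854)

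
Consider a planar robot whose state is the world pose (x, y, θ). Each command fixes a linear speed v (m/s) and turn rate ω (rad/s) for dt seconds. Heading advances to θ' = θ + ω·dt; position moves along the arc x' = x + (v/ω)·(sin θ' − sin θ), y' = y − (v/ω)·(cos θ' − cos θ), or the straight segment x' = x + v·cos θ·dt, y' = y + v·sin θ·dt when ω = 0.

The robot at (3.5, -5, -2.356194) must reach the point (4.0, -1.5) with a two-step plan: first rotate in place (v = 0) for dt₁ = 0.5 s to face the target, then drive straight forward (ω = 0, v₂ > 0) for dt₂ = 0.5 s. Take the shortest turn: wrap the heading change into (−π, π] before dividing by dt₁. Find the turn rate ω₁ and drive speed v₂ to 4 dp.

ω₁ = -4.9962, v₂ = 7.0711

heading to target = atan2(-1.5−-5, 4−3.5) = 1.4289
Δθ = wrap(1.4289 − -2.3562) = -2.4981; ω₁ = Δθ/dt₁ = -4.9962
distance = √((4−3.5)² + (-1.5−-5)²) = 3.5355; v₂ = distance/dt₂ = 7.0711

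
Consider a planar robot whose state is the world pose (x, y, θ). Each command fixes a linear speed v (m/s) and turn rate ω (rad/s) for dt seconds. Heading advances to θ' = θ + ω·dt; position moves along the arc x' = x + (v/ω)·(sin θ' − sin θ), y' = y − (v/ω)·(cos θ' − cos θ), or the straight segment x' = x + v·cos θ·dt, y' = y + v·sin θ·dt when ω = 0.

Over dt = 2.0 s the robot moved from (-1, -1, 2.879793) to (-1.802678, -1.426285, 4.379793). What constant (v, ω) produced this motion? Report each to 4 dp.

Δθ = 4.379793 − 2.879793 = 1.500000
ω = Δθ/dt = 1.500000/2.0 = 0.7500
R = Δx/(sin θ' − sin θ) = 0.6667
v = R·ω = 0.6667·0.7500 = 0.5000

v = 0.5000, ω = 0.7500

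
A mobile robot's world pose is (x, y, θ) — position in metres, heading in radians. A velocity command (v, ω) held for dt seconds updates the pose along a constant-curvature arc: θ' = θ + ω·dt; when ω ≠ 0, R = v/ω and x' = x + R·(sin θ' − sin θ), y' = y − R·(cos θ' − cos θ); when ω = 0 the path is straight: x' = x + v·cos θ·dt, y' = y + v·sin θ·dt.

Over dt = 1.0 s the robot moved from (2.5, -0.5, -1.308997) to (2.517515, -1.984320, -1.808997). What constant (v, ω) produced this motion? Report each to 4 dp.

v = 1.5000, ω = -0.5000

Δθ = -1.808997 − -1.308997 = -0.500000
ω = Δθ/dt = -0.500000/1.0 = -0.5000
R = −Δy/(cos θ' − cos θ) = -3.0000
v = R·ω = -3.0000·-0.5000 = 1.5000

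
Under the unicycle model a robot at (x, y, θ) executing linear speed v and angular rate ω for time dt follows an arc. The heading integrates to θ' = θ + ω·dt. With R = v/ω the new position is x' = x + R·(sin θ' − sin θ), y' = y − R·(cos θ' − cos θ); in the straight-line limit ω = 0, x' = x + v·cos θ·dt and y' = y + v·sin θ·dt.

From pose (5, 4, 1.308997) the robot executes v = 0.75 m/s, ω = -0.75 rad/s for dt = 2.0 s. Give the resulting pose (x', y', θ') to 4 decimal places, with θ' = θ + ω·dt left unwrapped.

(6.1558, 4.7230, -0.1910)

θ' = 1.3090 + -0.75·2.0 = -0.1910
R = v/ω = 0.75/-0.75 = -1.0000
x' = 5 + -1.0000·(sin -0.1910 − sin 1.3090) = 6.1558
y' = 4 − -1.0000·(cos -0.1910 − cos 1.3090) = 4.7230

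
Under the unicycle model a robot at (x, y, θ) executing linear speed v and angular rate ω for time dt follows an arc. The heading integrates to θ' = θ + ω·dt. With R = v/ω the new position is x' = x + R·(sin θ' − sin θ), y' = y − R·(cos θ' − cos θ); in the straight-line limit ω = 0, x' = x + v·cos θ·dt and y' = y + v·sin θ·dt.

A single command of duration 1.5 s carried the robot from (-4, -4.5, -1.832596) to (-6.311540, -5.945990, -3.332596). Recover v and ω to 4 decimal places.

v = 2.0000, ω = -1.0000

Δθ = -3.332596 − -1.832596 = -1.500000
ω = Δθ/dt = -1.500000/1.5 = -1.0000
R = Δx/(sin θ' − sin θ) = -2.0000
v = R·ω = -2.0000·-1.0000 = 2.0000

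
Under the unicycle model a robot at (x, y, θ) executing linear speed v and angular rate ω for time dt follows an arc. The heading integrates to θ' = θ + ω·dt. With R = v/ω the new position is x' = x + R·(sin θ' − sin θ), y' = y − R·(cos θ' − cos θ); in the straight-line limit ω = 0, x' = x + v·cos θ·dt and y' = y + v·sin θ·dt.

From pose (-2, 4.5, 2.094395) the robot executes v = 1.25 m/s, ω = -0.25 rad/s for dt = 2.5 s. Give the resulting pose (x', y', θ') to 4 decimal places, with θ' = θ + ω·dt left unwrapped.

(-2.6442, 7.5061, 1.4694)

θ' = 2.0944 + -0.25·2.5 = 1.4694
R = v/ω = 1.25/-0.25 = -5.0000
x' = -2 + -5.0000·(sin 1.4694 − sin 2.0944) = -2.6442
y' = 4.5 − -5.0000·(cos 1.4694 − cos 2.0944) = 7.5061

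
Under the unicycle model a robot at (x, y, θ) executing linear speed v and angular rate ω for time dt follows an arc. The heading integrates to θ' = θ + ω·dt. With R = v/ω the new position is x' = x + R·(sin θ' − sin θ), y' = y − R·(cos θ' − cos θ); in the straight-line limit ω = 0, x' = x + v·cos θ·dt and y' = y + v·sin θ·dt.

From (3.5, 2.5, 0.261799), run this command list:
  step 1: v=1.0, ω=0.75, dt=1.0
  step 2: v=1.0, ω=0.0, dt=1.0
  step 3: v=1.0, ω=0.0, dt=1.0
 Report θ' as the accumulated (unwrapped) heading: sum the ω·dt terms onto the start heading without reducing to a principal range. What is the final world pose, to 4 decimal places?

(5.3460, 4.7764, 1.0118)

step 1: θ'=1.0118 (R=1.3333) → pose (4.2853, 3.0808, 1.0118)
step 2: θ'=1.0118 (straight) → pose (4.8156, 3.9286, 1.0118)
step 3: θ'=1.0118 (straight) → pose (5.3460, 4.7764, 1.0118)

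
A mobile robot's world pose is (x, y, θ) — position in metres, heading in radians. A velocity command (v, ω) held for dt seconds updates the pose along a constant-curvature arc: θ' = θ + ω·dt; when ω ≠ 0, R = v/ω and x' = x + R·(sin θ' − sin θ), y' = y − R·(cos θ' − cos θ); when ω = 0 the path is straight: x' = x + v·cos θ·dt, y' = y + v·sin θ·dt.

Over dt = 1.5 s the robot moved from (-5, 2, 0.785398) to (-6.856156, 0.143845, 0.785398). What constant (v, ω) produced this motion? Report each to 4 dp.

v = -1.7500, ω = 0.0000

Δθ = 0.785398 − 0.785398 = 0.000000
ω = Δθ/dt = 0.000000/1.5 = 0.0000
ω = 0 → v = (Δx·cos θ + Δy·sin θ)/dt = -1.7500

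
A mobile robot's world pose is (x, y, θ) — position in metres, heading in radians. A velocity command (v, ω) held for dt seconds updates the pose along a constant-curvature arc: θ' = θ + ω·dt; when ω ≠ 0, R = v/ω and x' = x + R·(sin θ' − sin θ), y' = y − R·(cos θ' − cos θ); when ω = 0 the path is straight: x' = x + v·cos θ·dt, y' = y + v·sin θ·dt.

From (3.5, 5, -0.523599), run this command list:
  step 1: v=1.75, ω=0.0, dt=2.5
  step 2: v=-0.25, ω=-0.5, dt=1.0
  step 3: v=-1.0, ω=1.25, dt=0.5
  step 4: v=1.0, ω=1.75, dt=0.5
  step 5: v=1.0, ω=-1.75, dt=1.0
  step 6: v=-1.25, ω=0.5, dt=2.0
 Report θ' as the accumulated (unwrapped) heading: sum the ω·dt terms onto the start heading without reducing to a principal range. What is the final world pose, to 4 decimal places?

step 1: θ'=-0.5236 (straight) → pose (7.2889, 2.8125, -0.5236)
step 2: θ'=-1.0236 (R=0.5000) → pose (7.1119, 2.9854, -1.0236)
step 3: θ'=-0.3986 (R=-0.8000) → pose (6.7392, 3.3064, -0.3986)
step 4: θ'=0.4764 (R=0.5714) → pose (7.2230, 3.3252, 0.4764)
step 5: θ'=-1.2736 (R=-0.5714) → pose (8.0314, 2.9848, -1.2736)
step 6: θ'=-0.2736 (R=-2.5000) → pose (6.3165, 4.6597, -0.2736)

(6.3165, 4.6597, -0.2736)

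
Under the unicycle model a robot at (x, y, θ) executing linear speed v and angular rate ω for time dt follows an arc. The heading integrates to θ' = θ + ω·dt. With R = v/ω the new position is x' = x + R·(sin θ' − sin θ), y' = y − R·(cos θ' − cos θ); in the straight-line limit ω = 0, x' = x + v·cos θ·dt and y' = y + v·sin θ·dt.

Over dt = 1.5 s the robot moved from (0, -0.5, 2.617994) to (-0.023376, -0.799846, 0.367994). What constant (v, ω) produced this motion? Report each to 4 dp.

v = -0.2500, ω = -1.5000

Δθ = 0.367994 − 2.617994 = -2.250000
ω = Δθ/dt = -2.250000/1.5 = -1.5000
R = −Δy/(cos θ' − cos θ) = 0.1667
v = R·ω = 0.1667·-1.5000 = -0.2500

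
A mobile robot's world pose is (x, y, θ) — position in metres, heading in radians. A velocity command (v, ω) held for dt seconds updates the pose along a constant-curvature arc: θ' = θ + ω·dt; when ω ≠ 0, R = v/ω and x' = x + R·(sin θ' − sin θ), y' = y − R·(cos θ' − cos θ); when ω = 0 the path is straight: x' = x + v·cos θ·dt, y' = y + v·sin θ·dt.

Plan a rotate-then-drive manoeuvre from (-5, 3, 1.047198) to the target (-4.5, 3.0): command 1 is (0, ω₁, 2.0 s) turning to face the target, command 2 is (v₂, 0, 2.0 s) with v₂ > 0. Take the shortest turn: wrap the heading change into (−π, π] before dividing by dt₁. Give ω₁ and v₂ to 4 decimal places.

ω₁ = -0.5236, v₂ = 0.2500

heading to target = atan2(3−3, -4.5−-5) = 0.0000
Δθ = wrap(0.0000 − 1.0472) = -1.0472; ω₁ = Δθ/dt₁ = -0.5236
distance = √((-4.5−-5)² + (3−3)²) = 0.5000; v₂ = distance/dt₂ = 0.2500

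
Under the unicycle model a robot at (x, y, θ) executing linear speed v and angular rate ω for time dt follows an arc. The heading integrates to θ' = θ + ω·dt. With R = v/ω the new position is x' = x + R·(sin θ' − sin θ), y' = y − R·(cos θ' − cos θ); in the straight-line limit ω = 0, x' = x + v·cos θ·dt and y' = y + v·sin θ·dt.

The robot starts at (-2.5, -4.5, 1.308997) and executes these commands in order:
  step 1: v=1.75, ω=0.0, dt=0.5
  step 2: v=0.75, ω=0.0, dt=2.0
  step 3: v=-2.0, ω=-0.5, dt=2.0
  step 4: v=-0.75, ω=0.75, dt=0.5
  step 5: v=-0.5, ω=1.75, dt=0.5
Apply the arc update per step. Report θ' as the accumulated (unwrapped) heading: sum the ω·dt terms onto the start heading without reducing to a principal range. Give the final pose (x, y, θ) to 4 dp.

step 1: θ'=1.3090 (straight) → pose (-2.2735, -3.6548, 1.3090)
step 2: θ'=1.3090 (straight) → pose (-1.8853, -2.2059, 1.3090)
step 3: θ'=0.3090 (R=4.0000) → pose (-4.5326, -4.9812, 0.3090)
step 4: θ'=0.6840 (R=-1.0000) → pose (-4.8604, -5.1588, 0.6840)
step 5: θ'=1.5590 (R=-0.2857) → pose (-4.9655, -5.3769, 1.5590)

(-4.9655, -5.3769, 1.5590)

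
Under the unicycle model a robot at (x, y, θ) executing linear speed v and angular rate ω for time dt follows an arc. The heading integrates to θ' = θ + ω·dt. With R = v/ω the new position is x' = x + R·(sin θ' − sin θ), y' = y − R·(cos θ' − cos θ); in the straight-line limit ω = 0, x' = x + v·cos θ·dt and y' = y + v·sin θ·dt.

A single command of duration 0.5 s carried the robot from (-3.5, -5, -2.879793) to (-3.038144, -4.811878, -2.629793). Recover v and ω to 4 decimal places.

Δθ = -2.629793 − -2.879793 = 0.250000
ω = Δθ/dt = 0.250000/0.5 = 0.5000
R = Δx/(sin θ' − sin θ) = -2.0000
v = R·ω = -2.0000·0.5000 = -1.0000

v = -1.0000, ω = 0.5000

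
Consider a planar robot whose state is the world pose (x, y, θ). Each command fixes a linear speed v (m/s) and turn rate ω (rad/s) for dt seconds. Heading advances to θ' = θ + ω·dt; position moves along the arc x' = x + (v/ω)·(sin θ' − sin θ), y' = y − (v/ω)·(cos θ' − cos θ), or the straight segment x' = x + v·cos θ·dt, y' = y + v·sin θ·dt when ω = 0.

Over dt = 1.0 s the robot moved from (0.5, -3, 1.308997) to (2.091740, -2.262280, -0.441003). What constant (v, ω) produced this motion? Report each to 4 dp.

v = 2.0000, ω = -1.7500

Δθ = -0.441003 − 1.308997 = -1.750000
ω = Δθ/dt = -1.750000/1.0 = -1.7500
R = Δx/(sin θ' − sin θ) = -1.1429
v = R·ω = -1.1429·-1.7500 = 2.0000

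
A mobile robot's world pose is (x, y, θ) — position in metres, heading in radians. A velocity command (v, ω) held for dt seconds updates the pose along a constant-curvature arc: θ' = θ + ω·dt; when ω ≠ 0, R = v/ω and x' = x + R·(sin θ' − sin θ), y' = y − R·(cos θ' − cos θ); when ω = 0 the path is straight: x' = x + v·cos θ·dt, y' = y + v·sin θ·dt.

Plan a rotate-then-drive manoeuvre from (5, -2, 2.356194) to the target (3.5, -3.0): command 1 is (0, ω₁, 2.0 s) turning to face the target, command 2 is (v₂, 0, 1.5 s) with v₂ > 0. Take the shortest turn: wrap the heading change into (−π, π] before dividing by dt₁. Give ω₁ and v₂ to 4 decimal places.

ω₁ = 0.6867, v₂ = 1.2019

heading to target = atan2(-3−-2, 3.5−5) = -2.5536
Δθ = wrap(-2.5536 − 2.3562) = 1.3734; ω₁ = Δθ/dt₁ = 0.6867
distance = √((3.5−5)² + (-3−-2)²) = 1.8028; v₂ = distance/dt₂ = 1.2019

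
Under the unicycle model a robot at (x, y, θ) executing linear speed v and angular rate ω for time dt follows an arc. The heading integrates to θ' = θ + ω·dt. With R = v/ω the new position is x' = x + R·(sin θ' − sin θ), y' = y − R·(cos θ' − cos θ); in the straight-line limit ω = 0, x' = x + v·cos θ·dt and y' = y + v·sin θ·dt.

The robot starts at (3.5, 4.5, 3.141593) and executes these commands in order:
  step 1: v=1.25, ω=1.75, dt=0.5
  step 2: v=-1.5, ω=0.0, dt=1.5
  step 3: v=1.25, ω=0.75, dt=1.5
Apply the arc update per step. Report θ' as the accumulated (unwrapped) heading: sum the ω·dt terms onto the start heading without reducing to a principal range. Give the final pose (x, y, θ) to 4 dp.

(4.1577, 4.2086, 5.1416)

step 1: θ'=4.0166 (R=0.7143) → pose (2.9518, 4.2436, 4.0166)
step 2: θ'=4.0166 (straight) → pose (4.3940, 5.9705, 4.0166)
step 3: θ'=5.1416 (R=1.6667) → pose (4.1577, 4.2086, 5.1416)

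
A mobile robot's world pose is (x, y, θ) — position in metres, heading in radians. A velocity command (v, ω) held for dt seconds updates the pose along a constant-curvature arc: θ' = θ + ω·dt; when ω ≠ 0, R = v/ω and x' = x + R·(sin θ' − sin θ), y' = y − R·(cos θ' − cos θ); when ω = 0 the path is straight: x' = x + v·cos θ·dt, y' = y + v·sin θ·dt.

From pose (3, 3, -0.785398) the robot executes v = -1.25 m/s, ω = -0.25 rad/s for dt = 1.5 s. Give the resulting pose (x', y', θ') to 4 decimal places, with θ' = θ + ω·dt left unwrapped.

(1.9507, 4.5407, -1.1604)

θ' = -0.7854 + -0.25·1.5 = -1.1604
R = v/ω = -1.25/-0.25 = 5.0000
x' = 3 + 5.0000·(sin -1.1604 − sin -0.7854) = 1.9507
y' = 3 − 5.0000·(cos -1.1604 − cos -0.7854) = 4.5407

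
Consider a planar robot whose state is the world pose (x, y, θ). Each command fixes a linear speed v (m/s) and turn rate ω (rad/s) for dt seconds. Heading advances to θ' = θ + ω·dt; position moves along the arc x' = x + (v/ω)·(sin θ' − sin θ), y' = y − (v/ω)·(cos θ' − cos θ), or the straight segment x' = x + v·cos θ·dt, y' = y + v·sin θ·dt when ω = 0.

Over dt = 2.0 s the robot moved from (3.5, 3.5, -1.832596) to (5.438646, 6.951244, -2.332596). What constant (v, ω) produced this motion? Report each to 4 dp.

v = -2.0000, ω = -0.2500

Δθ = -2.332596 − -1.832596 = -0.500000
ω = Δθ/dt = -0.500000/2.0 = -0.2500
R = −Δy/(cos θ' − cos θ) = 8.0000
v = R·ω = 8.0000·-0.2500 = -2.0000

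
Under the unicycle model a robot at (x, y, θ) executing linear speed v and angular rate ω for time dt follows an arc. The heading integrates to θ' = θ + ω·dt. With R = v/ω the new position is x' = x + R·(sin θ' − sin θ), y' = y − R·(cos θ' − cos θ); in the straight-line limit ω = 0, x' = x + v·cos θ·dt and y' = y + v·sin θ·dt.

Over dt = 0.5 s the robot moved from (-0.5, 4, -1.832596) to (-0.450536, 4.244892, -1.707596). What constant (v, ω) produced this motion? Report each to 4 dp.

Δθ = -1.707596 − -1.832596 = 0.125000
ω = Δθ/dt = 0.125000/0.5 = 0.2500
R = −Δy/(cos θ' − cos θ) = -2.0000
v = R·ω = -2.0000·0.2500 = -0.5000

v = -0.5000, ω = 0.2500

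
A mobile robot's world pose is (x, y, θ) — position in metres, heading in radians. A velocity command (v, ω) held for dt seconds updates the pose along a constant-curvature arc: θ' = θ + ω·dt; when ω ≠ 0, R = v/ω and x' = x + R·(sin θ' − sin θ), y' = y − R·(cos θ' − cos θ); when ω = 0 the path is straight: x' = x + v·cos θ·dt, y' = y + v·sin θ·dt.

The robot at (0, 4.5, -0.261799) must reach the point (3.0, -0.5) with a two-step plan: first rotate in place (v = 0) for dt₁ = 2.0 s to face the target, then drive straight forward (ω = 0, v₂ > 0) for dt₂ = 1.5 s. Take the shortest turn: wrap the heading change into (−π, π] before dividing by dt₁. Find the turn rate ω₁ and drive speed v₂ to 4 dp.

ω₁ = -0.3843, v₂ = 3.8873

heading to target = atan2(-0.5−4.5, 3−0) = -1.0304
Δθ = wrap(-1.0304 − -0.2618) = -0.7686; ω₁ = Δθ/dt₁ = -0.3843
distance = √((3−0)² + (-0.5−4.5)²) = 5.8310; v₂ = distance/dt₂ = 3.8873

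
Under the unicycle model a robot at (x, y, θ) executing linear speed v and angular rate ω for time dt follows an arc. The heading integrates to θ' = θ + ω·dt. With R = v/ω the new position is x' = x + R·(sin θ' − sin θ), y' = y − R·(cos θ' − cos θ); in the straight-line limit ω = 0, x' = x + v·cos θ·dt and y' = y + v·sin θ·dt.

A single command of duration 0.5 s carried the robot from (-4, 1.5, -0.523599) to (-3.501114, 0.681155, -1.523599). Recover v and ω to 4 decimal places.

v = 2.0000, ω = -2.0000

Δθ = -1.523599 − -0.523599 = -1.000000
ω = Δθ/dt = -1.000000/0.5 = -2.0000
R = −Δy/(cos θ' − cos θ) = -1.0000
v = R·ω = -1.0000·-2.0000 = 2.0000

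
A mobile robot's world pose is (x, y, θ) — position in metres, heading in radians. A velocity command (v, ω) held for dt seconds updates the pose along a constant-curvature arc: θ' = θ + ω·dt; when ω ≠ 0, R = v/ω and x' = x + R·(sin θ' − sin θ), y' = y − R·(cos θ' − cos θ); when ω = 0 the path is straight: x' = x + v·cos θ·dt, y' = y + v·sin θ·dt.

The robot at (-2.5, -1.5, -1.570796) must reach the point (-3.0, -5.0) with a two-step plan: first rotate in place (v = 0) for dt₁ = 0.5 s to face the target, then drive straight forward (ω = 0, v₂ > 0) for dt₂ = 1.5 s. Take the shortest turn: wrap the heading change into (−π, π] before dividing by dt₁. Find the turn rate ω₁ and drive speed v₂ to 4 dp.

ω₁ = -0.2838, v₂ = 2.3570

heading to target = atan2(-5−-1.5, -3−-2.5) = -1.7127
Δθ = wrap(-1.7127 − -1.5708) = -0.1419; ω₁ = Δθ/dt₁ = -0.2838
distance = √((-3−-2.5)² + (-5−-1.5)²) = 3.5355; v₂ = distance/dt₂ = 2.3570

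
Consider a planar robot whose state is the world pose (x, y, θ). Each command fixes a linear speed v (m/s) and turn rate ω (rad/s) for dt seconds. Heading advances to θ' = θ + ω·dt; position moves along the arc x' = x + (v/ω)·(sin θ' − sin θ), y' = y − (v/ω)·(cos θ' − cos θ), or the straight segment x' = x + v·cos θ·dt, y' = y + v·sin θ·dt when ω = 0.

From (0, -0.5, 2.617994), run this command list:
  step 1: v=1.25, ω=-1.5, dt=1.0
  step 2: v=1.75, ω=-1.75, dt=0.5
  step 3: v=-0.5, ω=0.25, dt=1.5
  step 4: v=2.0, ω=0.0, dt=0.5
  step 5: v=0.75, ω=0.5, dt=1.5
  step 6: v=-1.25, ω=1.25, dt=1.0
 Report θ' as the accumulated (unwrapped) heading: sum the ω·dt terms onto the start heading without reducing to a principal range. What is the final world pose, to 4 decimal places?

(1.5430, 1.2406, 2.6180)

step 1: θ'=1.1180 (R=-0.8333) → pose (-0.3327, 0.5863, 1.1180)
step 2: θ'=0.2430 (R=-1.0000) → pose (0.3259, 1.1194, 0.2430)
step 3: θ'=0.6180 (R=-2.0000) → pose (-0.3517, 0.8082, 0.6180)
step 4: θ'=0.6180 (straight) → pose (0.4634, 1.3876, 0.6180)
step 5: θ'=1.3680 (R=1.5000) → pose (1.0635, 2.3081, 1.3680)
step 6: θ'=2.6180 (R=-1.0000) → pose (1.5430, 1.2406, 2.6180)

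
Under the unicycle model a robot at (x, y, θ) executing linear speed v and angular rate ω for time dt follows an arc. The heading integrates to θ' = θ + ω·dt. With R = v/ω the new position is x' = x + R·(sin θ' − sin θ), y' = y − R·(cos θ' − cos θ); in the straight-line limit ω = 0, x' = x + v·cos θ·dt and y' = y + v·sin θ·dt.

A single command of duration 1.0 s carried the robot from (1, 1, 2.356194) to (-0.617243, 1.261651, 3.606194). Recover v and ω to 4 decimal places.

Δθ = 3.606194 − 2.356194 = 1.250000
ω = Δθ/dt = 1.250000/1.0 = 1.2500
R = Δx/(sin θ' − sin θ) = 1.4000
v = R·ω = 1.4000·1.2500 = 1.7500

v = 1.7500, ω = 1.2500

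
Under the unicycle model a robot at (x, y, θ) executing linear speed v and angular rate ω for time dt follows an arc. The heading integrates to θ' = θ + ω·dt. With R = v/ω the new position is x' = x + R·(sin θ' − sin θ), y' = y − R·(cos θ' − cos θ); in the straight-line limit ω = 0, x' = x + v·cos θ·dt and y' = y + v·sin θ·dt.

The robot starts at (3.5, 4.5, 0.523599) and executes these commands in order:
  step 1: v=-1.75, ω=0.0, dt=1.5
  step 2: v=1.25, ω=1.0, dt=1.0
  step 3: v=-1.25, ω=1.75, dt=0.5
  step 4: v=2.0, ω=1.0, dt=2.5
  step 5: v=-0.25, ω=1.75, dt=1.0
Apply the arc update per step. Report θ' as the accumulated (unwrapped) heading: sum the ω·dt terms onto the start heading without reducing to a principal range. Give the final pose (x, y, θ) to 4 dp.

(-1.4293, 1.9151, 6.6486)

step 1: θ'=0.5236 (straight) → pose (1.2267, 3.1875, 0.5236)
step 2: θ'=1.5236 (R=1.2500) → pose (1.8503, 4.2111, 1.5236)
step 3: θ'=2.3986 (R=-0.7143) → pose (2.0806, 3.6513, 2.3986)
step 4: θ'=4.8986 (R=2.0000) → pose (-1.2378, 1.8082, 4.8986)
step 5: θ'=6.6486 (R=-0.1429) → pose (-1.4293, 1.9151, 6.6486)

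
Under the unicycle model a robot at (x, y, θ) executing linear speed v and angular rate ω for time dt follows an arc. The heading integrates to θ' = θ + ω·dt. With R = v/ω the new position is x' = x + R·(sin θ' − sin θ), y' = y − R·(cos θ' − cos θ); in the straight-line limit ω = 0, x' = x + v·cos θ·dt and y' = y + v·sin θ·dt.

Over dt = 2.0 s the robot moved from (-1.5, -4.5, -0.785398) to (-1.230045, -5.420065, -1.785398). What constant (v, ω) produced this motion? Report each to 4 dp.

Δθ = -1.785398 − -0.785398 = -1.000000
ω = Δθ/dt = -1.000000/2.0 = -0.5000
R = −Δy/(cos θ' − cos θ) = -1.0000
v = R·ω = -1.0000·-0.5000 = 0.5000

v = 0.5000, ω = -0.5000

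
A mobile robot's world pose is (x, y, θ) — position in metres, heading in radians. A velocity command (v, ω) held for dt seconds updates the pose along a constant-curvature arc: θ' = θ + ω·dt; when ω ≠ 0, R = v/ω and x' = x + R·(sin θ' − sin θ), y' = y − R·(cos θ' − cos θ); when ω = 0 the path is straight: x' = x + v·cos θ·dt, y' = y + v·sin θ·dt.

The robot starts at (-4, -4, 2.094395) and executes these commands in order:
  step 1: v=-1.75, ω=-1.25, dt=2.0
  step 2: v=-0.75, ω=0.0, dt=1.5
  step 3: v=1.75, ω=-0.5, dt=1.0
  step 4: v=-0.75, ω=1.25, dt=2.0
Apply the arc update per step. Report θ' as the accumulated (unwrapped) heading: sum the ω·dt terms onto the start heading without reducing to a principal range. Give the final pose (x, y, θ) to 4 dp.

step 1: θ'=-0.4056 (R=1.4000) → pose (-5.7648, -5.9864, -0.4056)
step 2: θ'=-0.4056 (straight) → pose (-6.7986, -5.5425, -0.4056)
step 3: θ'=-0.9056 (R=-3.5000) → pose (-5.4258, -6.5983, -0.9056)
step 4: θ'=1.5944 (R=-0.6000) → pose (-6.4977, -6.9828, 1.5944)

(-6.4977, -6.9828, 1.5944)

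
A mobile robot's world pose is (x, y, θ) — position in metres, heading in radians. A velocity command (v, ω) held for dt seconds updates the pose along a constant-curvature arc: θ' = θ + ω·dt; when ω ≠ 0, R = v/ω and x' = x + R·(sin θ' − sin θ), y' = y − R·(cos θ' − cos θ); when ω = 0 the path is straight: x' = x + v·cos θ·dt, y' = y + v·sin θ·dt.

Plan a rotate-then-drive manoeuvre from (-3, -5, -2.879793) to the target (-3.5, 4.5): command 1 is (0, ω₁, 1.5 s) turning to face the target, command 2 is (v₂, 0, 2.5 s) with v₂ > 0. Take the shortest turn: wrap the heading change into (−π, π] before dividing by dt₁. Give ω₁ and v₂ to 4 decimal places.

ω₁ = -1.1867, v₂ = 3.8053

heading to target = atan2(4.5−-5, -3.5−-3) = 1.6234
Δθ = wrap(1.6234 − -2.8798) = -1.7800; ω₁ = Δθ/dt₁ = -1.1867
distance = √((-3.5−-3)² + (4.5−-5)²) = 9.5131; v₂ = distance/dt₂ = 3.8053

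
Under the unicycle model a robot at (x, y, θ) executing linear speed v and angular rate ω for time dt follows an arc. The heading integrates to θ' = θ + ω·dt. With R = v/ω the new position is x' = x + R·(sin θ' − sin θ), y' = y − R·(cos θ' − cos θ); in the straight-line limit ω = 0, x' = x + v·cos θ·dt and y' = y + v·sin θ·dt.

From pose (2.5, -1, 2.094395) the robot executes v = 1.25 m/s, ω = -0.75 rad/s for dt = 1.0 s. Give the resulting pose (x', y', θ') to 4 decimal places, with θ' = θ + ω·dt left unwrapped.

(2.3192, 0.2075, 1.3444)

θ' = 2.0944 + -0.75·1.0 = 1.3444
R = v/ω = 1.25/-0.75 = -1.6667
x' = 2.5 + -1.6667·(sin 1.3444 − sin 2.0944) = 2.3192
y' = -1 − -1.6667·(cos 1.3444 − cos 2.0944) = 0.2075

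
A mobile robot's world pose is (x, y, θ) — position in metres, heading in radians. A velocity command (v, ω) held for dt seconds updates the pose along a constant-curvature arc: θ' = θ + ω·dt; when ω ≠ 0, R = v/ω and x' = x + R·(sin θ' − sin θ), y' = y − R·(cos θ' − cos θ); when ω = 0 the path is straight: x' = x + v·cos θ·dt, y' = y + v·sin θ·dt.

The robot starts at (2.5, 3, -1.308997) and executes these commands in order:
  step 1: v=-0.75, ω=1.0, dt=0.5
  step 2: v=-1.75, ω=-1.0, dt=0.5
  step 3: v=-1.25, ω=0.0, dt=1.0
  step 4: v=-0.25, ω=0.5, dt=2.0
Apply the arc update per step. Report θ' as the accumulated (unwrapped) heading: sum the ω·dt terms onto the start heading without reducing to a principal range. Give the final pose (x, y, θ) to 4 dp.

step 1: θ'=-0.8090 (R=-0.7500) → pose (2.3183, 3.3236, -0.8090)
step 2: θ'=-1.3090 (R=1.7500) → pose (1.8942, 4.0785, -1.3090)
step 3: θ'=-1.3090 (straight) → pose (1.5706, 5.2859, -1.3090)
step 4: θ'=-0.3090 (R=-0.5000) → pose (1.2397, 5.6328, -0.3090)

(1.2397, 5.6328, -0.3090)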